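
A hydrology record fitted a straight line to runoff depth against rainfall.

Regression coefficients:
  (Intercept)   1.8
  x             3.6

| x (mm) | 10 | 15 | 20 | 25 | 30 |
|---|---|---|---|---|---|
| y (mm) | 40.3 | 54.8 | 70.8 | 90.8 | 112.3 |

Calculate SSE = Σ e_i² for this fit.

x=10: ŷ = 1.8 + 3.6·10 = 37.8; e = 40.3 − 37.8 = 2.5
x=15: ŷ = 1.8 + 3.6·15 = 55.8; e = 54.8 − 55.8 = -1
x=20: ŷ = 1.8 + 3.6·20 = 73.8; e = 70.8 − 73.8 = -3
x=25: ŷ = 1.8 + 3.6·25 = 91.8; e = 90.8 − 91.8 = -1
x=30: ŷ = 1.8 + 3.6·30 = 109.8; e = 112.3 − 109.8 = 2.5
SSE = 6.25 + 1 + 9 + 1 + 6.25 = 23.5

SSE = 23.5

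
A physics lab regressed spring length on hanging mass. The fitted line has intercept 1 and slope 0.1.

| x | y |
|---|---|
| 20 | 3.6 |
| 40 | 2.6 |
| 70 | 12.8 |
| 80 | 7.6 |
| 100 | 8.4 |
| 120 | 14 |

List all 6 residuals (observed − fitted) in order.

0.6, -2.4, 4.8, -1.4, -2.6, 1

x=20: ŷ = 1 + 0.1·20 = 3; r = 3.6 − 3 = 0.6
x=40: ŷ = 1 + 0.1·40 = 5; r = 2.6 − 5 = -2.4
x=70: ŷ = 1 + 0.1·70 = 8; r = 12.8 − 8 = 4.8
x=80: ŷ = 1 + 0.1·80 = 9; r = 7.6 − 9 = -1.4
x=100: ŷ = 1 + 0.1·100 = 11; r = 8.4 − 11 = -2.6
x=120: ŷ = 1 + 0.1·120 = 13; r = 14 − 13 = 1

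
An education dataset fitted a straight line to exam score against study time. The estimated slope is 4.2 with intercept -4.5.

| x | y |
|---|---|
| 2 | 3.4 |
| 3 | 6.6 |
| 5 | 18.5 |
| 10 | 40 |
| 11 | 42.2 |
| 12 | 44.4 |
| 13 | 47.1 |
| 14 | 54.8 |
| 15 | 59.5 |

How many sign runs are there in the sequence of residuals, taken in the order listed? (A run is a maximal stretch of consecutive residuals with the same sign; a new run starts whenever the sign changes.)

x=2: ŷ = -4.5 + 4.2·2 = 3.9; r = 3.4 − 3.9 = -0.5
x=3: ŷ = -4.5 + 4.2·3 = 8.1; r = 6.6 − 8.1 = -1.5
x=5: ŷ = -4.5 + 4.2·5 = 16.5; r = 18.5 − 16.5 = 2
x=10: ŷ = -4.5 + 4.2·10 = 37.5; r = 40 − 37.5 = 2.5
x=11: ŷ = -4.5 + 4.2·11 = 41.7; r = 42.2 − 41.7 = 0.5
x=12: ŷ = -4.5 + 4.2·12 = 45.9; r = 44.4 − 45.9 = -1.5
x=13: ŷ = -4.5 + 4.2·13 = 50.1; r = 47.1 − 50.1 = -3
x=14: ŷ = -4.5 + 4.2·14 = 54.3; r = 54.8 − 54.3 = 0.5
x=15: ŷ = -4.5 + 4.2·15 = 58.5; r = 59.5 − 58.5 = 1
Signs: − − + + + − − + +
Runs: −×2, +×3, −×2, +×2 → 4

4 runs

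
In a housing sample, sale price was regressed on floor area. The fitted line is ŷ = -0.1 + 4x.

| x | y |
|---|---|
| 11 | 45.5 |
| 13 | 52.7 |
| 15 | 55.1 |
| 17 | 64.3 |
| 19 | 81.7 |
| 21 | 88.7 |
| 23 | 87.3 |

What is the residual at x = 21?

ŷ = -0.1 + 4·21 = 83.9
r = 88.7 − 83.9 = 4.8

r = 4.8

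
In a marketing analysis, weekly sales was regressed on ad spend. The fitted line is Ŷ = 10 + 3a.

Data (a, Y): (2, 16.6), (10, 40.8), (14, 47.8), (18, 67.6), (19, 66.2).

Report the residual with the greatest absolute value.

a=2: Ŷ = 10 + 3·2 = 16; r = 16.6 − 16 = 0.6
a=10: Ŷ = 10 + 3·10 = 40; r = 40.8 − 40 = 0.8
a=14: Ŷ = 10 + 3·14 = 52; r = 47.8 − 52 = -4.2
a=18: Ŷ = 10 + 3·18 = 64; r = 67.6 − 64 = 3.6
a=19: Ŷ = 10 + 3·19 = 67; r = 66.2 − 67 = -0.8
Largest |r| is 4.2 at a = 14, residual -4.2.

r = -4.2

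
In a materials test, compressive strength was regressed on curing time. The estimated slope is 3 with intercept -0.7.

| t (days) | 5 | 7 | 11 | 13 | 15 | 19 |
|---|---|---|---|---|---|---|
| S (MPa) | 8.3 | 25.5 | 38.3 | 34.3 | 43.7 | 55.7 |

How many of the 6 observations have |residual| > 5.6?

2

t=5: Ŝ = -0.7 + 3·5 = 14.3; e = 8.3 − 14.3 = -6
t=7: Ŝ = -0.7 + 3·7 = 20.3; e = 25.5 − 20.3 = 5.2
t=11: Ŝ = -0.7 + 3·11 = 32.3; e = 38.3 − 32.3 = 6
t=13: Ŝ = -0.7 + 3·13 = 38.3; e = 34.3 − 38.3 = -4
t=15: Ŝ = -0.7 + 3·15 = 44.3; e = 43.7 − 44.3 = -0.6
t=19: Ŝ = -0.7 + 3·19 = 56.3; e = 55.7 − 56.3 = -0.6
|e| > 5.6: t=5 (|e|=6), t=11 (|e|=6) → 2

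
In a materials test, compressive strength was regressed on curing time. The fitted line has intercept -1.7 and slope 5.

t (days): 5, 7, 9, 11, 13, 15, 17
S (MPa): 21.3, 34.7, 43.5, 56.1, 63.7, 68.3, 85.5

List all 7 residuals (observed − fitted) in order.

-2, 1.4, 0.2, 2.8, 0.4, -5, 2.2

t=5: ŷ = -1.7 + 5·5 = 23.3; r = 21.3 − 23.3 = -2
t=7: ŷ = -1.7 + 5·7 = 33.3; r = 34.7 − 33.3 = 1.4
t=9: ŷ = -1.7 + 5·9 = 43.3; r = 43.5 − 43.3 = 0.2
t=11: ŷ = -1.7 + 5·11 = 53.3; r = 56.1 − 53.3 = 2.8
t=13: ŷ = -1.7 + 5·13 = 63.3; r = 63.7 − 63.3 = 0.4
t=15: ŷ = -1.7 + 5·15 = 73.3; r = 68.3 − 73.3 = -5
t=17: ŷ = -1.7 + 5·17 = 83.3; r = 85.5 − 83.3 = 2.2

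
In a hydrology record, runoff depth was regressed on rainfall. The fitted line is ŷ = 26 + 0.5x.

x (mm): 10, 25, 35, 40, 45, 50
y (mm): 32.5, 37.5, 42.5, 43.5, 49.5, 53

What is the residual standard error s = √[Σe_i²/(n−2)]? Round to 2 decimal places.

x=10: ŷ = 26 + 0.5·10 = 31; e = 32.5 − 31 = 1.5
x=25: ŷ = 26 + 0.5·25 = 38.5; e = 37.5 − 38.5 = -1
x=35: ŷ = 26 + 0.5·35 = 43.5; e = 42.5 − 43.5 = -1
x=40: ŷ = 26 + 0.5·40 = 46; e = 43.5 − 46 = -2.5
x=45: ŷ = 26 + 0.5·45 = 48.5; e = 49.5 − 48.5 = 1
x=50: ŷ = 26 + 0.5·50 = 51; e = 53 − 51 = 2
SSE = 2.25 + 1 + 1 + 6.25 + 1 + 4 = 15.5
s = √(15.5/4) = √3.875 ≈ 1.97

s = 1.97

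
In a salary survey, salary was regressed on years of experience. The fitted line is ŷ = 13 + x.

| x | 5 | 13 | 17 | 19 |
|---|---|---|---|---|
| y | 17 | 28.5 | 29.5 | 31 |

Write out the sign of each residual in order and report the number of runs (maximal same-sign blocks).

x=5: ŷ = 13 + 5 = 18; e = 17 − 18 = -1
x=13: ŷ = 13 + 13 = 26; e = 28.5 − 26 = 2.5
x=17: ŷ = 13 + 17 = 30; e = 29.5 − 30 = -0.5
x=19: ŷ = 13 + 19 = 32; e = 31 − 32 = -1
Signs: − + − −
Runs: −×1, +×1, −×2 → 3

3 runs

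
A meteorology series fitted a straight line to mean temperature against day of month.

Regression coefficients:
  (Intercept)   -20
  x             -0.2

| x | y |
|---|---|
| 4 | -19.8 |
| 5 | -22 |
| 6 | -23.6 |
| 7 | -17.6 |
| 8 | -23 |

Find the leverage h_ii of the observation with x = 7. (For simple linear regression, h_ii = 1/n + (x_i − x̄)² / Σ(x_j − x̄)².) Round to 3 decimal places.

h = 0.300

x̄ = (4 + 5 + 6 + 7 + 8)/5 = 6
Σ(x − x̄)² = 4 + 1 + 0 + 1 + 4 = 10
h = 1/5 + (1)²/10 = 0.2 + 0.1 = 0.300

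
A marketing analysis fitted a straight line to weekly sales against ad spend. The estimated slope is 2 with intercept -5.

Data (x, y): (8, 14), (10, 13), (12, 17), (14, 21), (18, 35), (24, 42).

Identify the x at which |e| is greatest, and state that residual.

x = 18, e = 4

x=8: ŷ = -5 + 2·8 = 11; e = 14 − 11 = 3
x=10: ŷ = -5 + 2·10 = 15; e = 13 − 15 = -2
x=12: ŷ = -5 + 2·12 = 19; e = 17 − 19 = -2
x=14: ŷ = -5 + 2·14 = 23; e = 21 − 23 = -2
x=18: ŷ = -5 + 2·18 = 31; e = 35 − 31 = 4
x=24: ŷ = -5 + 2·24 = 43; e = 42 − 43 = -1
Largest |e| is 4 at x = 18, residual 4.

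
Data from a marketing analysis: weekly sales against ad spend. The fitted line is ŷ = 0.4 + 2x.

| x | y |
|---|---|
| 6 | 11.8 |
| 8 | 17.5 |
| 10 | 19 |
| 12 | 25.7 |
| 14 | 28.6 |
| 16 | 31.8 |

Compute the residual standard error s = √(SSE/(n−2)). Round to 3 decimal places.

x=6: ŷ = 0.4 + 2·6 = 12.4; r = 11.8 − 12.4 = -0.6
x=8: ŷ = 0.4 + 2·8 = 16.4; r = 17.5 − 16.4 = 1.1
x=10: ŷ = 0.4 + 2·10 = 20.4; r = 19 − 20.4 = -1.4
x=12: ŷ = 0.4 + 2·12 = 24.4; r = 25.7 − 24.4 = 1.3
x=14: ŷ = 0.4 + 2·14 = 28.4; r = 28.6 − 28.4 = 0.2
x=16: ŷ = 0.4 + 2·16 = 32.4; r = 31.8 − 32.4 = -0.6
SSE = 0.36 + 1.21 + 1.96 + 1.69 + 0.04 + 0.36 = 5.62
s = √(5.62/4) = √1.405 ≈ 1.185

s = 1.185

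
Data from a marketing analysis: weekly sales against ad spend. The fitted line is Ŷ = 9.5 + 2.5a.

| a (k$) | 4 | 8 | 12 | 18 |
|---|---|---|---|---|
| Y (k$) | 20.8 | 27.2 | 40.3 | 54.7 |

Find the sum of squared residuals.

SSE = 7.66

a=4: Ŷ = 9.5 + 2.5·4 = 19.5; e = 20.8 − 19.5 = 1.3
a=8: Ŷ = 9.5 + 2.5·8 = 29.5; e = 27.2 − 29.5 = -2.3
a=12: Ŷ = 9.5 + 2.5·12 = 39.5; e = 40.3 − 39.5 = 0.8
a=18: Ŷ = 9.5 + 2.5·18 = 54.5; e = 54.7 − 54.5 = 0.2
SSE = 1.69 + 5.29 + 0.64 + 0.04 = 7.66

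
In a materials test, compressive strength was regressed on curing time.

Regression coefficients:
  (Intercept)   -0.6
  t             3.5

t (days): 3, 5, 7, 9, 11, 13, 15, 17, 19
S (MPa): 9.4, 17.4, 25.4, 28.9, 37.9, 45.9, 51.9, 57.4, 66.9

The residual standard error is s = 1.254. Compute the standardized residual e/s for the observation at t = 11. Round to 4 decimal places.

Ŝ = -0.6 + 3.5·11 = 37.9
e = 37.9 − 37.9 = 0
e/s = 0 / 1.254 = 0.0000

0.0000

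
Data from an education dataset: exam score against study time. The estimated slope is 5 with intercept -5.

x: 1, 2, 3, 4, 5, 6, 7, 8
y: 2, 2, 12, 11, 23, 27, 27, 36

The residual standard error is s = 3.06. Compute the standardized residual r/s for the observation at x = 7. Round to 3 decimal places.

ŷ = -5 + 5·7 = 30
r = 27 − 30 = -3
r/s = -3 / 3.06 = -0.980

-0.980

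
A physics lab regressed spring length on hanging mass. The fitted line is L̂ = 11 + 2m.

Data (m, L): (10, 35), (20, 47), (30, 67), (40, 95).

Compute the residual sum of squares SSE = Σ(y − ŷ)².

SSE = 64

m=10: L̂ = 11 + 2·10 = 31; e = 35 − 31 = 4
m=20: L̂ = 11 + 2·20 = 51; e = 47 − 51 = -4
m=30: L̂ = 11 + 2·30 = 71; e = 67 − 71 = -4
m=40: L̂ = 11 + 2·40 = 91; e = 95 − 91 = 4
SSE = 16 + 16 + 16 + 16 = 64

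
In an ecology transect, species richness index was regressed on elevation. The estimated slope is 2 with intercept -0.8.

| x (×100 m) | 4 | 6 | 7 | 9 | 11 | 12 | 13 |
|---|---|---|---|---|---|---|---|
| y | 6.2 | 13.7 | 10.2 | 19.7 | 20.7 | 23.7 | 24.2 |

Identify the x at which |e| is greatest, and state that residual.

x=4: ŷ = -0.8 + 2·4 = 7.2; e = 6.2 − 7.2 = -1
x=6: ŷ = -0.8 + 2·6 = 11.2; e = 13.7 − 11.2 = 2.5
x=7: ŷ = -0.8 + 2·7 = 13.2; e = 10.2 − 13.2 = -3
x=9: ŷ = -0.8 + 2·9 = 17.2; e = 19.7 − 17.2 = 2.5
x=11: ŷ = -0.8 + 2·11 = 21.2; e = 20.7 − 21.2 = -0.5
x=12: ŷ = -0.8 + 2·12 = 23.2; e = 23.7 − 23.2 = 0.5
x=13: ŷ = -0.8 + 2·13 = 25.2; e = 24.2 − 25.2 = -1
Largest |e| is 3 at x = 7, residual -3.

x = 7, e = -3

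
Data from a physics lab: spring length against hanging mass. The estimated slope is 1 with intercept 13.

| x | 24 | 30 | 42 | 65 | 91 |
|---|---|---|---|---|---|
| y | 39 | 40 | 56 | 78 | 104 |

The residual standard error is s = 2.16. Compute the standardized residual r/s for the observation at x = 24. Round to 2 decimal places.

ŷ = 13 + 24 = 37
r = 39 − 37 = 2
r/s = 2 / 2.16 = 0.93

0.93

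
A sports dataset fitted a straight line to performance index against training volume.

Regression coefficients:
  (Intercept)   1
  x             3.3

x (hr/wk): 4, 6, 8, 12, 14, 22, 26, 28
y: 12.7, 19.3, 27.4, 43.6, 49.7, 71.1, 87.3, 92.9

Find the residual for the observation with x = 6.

e = -1.5

ŷ = 1 + 3.3·6 = 20.8
e = 19.3 − 20.8 = -1.5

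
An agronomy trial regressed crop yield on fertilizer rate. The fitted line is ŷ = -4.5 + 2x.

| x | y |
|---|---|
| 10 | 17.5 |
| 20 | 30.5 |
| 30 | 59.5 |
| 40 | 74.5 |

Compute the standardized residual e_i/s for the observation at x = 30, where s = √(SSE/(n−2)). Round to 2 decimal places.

0.83

x=10: ŷ = -4.5 + 2·10 = 15.5; e = 17.5 − 15.5 = 2
x=20: ŷ = -4.5 + 2·20 = 35.5; e = 30.5 − 35.5 = -5
x=30: ŷ = -4.5 + 2·30 = 55.5; e = 59.5 − 55.5 = 4
x=40: ŷ = -4.5 + 2·40 = 75.5; e = 74.5 − 75.5 = -1
SSE = 4 + 25 + 16 + 1 = 46
s = √(46/2) = 4.79583
e/s = 4 / 4.79583 = 0.83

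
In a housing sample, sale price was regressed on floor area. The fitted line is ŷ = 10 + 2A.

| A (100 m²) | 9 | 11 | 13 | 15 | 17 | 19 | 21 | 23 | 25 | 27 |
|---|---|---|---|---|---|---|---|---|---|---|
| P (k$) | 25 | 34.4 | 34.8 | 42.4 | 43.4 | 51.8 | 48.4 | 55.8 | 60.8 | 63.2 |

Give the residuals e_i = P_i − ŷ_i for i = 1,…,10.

-3, 2.4, -1.2, 2.4, -0.6, 3.8, -3.6, -0.2, 0.8, -0.8

A=9: ŷ = 10 + 2·9 = 28; e = 25 − 28 = -3
A=11: ŷ = 10 + 2·11 = 32; e = 34.4 − 32 = 2.4
A=13: ŷ = 10 + 2·13 = 36; e = 34.8 − 36 = -1.2
A=15: ŷ = 10 + 2·15 = 40; e = 42.4 − 40 = 2.4
A=17: ŷ = 10 + 2·17 = 44; e = 43.4 − 44 = -0.6
A=19: ŷ = 10 + 2·19 = 48; e = 51.8 − 48 = 3.8
A=21: ŷ = 10 + 2·21 = 52; e = 48.4 − 52 = -3.6
A=23: ŷ = 10 + 2·23 = 56; e = 55.8 − 56 = -0.2
A=25: ŷ = 10 + 2·25 = 60; e = 60.8 − 60 = 0.8
A=27: ŷ = 10 + 2·27 = 64; e = 63.2 − 64 = -0.8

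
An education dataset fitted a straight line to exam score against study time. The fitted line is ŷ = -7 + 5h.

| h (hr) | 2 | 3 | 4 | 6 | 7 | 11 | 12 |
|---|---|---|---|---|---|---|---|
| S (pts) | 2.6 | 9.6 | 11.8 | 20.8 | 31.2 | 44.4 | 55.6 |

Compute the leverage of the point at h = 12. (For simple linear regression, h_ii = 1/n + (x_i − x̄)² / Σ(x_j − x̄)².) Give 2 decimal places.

h̄ = (2 + 3 + 4 + 6 + 7 + 11 + 12)/7 = 6.42857
Σ(h − h̄)² = 19.6122 + 11.7551 + 5.89796 + 0.183673 + 0.326531 + 20.898 + 31.0408 = 89.7143
h = 1/7 + (5.57143)²/89.7143 = 0.142857 + 0.345996 = 0.49

h = 0.49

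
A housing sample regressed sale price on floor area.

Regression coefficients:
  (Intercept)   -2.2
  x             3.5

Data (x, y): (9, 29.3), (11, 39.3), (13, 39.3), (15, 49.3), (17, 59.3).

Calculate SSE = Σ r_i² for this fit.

x=9: ŷ = -2.2 + 3.5·9 = 29.3; r = 29.3 − 29.3 = 0
x=11: ŷ = -2.2 + 3.5·11 = 36.3; r = 39.3 − 36.3 = 3
x=13: ŷ = -2.2 + 3.5·13 = 43.3; r = 39.3 − 43.3 = -4
x=15: ŷ = -2.2 + 3.5·15 = 50.3; r = 49.3 − 50.3 = -1
x=17: ŷ = -2.2 + 3.5·17 = 57.3; r = 59.3 − 57.3 = 2
SSE = 0 + 9 + 16 + 1 + 4 = 30

SSE = 30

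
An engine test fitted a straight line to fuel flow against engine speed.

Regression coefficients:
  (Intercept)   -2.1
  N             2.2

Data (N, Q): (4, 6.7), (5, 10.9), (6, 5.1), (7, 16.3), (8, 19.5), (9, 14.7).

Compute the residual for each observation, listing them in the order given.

0, 2, -6, 3, 4, -3

N=4: Q̂ = -2.1 + 2.2·4 = 6.7; r = 6.7 − 6.7 = 0
N=5: Q̂ = -2.1 + 2.2·5 = 8.9; r = 10.9 − 8.9 = 2
N=6: Q̂ = -2.1 + 2.2·6 = 11.1; r = 5.1 − 11.1 = -6
N=7: Q̂ = -2.1 + 2.2·7 = 13.3; r = 16.3 − 13.3 = 3
N=8: Q̂ = -2.1 + 2.2·8 = 15.5; r = 19.5 − 15.5 = 4
N=9: Q̂ = -2.1 + 2.2·9 = 17.7; r = 14.7 − 17.7 = -3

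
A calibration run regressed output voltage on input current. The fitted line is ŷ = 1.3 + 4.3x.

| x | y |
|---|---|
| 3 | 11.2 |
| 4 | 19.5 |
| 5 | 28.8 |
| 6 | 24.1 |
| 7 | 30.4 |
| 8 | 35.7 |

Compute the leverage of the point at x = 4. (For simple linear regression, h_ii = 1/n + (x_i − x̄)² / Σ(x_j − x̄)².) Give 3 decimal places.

h = 0.295

x̄ = (3 + 4 + 5 + 6 + 7 + 8)/6 = 5.5
Σ(x − x̄)² = 6.25 + 2.25 + 0.25 + 0.25 + 2.25 + 6.25 = 17.5
h = 1/6 + (-1.5)²/17.5 = 0.166667 + 0.128571 = 0.295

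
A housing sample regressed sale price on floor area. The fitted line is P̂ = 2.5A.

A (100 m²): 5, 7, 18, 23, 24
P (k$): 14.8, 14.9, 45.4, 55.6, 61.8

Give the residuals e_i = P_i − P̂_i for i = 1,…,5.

A=5: P̂ = 2.5·5 = 12.5; e = 14.8 − 12.5 = 2.3
A=7: P̂ = 2.5·7 = 17.5; e = 14.9 − 17.5 = -2.6
A=18: P̂ = 2.5·18 = 45; e = 45.4 − 45 = 0.4
A=23: P̂ = 2.5·23 = 57.5; e = 55.6 − 57.5 = -1.9
A=24: P̂ = 2.5·24 = 60; e = 61.8 − 60 = 1.8

2.3, -2.6, 0.4, -1.9, 1.8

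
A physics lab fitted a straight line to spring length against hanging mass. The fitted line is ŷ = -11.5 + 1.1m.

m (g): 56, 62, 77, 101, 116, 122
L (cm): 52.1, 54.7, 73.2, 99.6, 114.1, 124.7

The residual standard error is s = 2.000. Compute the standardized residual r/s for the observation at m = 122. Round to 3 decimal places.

1.000

ŷ = -11.5 + 1.1·122 = 122.7
r = 124.7 − 122.7 = 2
r/s = 2 / 2.000 = 1.000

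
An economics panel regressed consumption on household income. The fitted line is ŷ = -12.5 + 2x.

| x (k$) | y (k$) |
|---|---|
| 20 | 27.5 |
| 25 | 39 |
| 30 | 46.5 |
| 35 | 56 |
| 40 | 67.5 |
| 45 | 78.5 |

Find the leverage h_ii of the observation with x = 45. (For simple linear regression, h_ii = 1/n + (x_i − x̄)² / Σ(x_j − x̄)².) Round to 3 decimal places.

x̄ = (20 + 25 + 30 + 35 + 40 + 45)/6 = 32.5
Σ(x − x̄)² = 156.25 + 56.25 + 6.25 + 6.25 + 56.25 + 156.25 = 437.5
h = 1/6 + (12.5)²/437.5 = 0.166667 + 0.357143 = 0.524

h = 0.524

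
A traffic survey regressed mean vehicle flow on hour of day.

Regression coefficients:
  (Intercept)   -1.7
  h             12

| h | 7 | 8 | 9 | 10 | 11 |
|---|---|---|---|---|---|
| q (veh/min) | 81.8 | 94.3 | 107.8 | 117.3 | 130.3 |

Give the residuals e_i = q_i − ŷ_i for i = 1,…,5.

-0.5, 0, 1.5, -1, 0

h=7: ŷ = -1.7 + 12·7 = 82.3; e = 81.8 − 82.3 = -0.5
h=8: ŷ = -1.7 + 12·8 = 94.3; e = 94.3 − 94.3 = 0
h=9: ŷ = -1.7 + 12·9 = 106.3; e = 107.8 − 106.3 = 1.5
h=10: ŷ = -1.7 + 12·10 = 118.3; e = 117.3 − 118.3 = -1
h=11: ŷ = -1.7 + 12·11 = 130.3; e = 130.3 − 130.3 = 0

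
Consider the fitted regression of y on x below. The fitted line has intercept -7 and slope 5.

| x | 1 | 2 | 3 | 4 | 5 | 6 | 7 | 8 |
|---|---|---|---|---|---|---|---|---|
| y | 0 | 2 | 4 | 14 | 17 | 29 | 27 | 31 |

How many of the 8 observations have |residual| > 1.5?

x=1: ŷ = -7 + 5·1 = -2; r = 0 − (-2) = 2
x=2: ŷ = -7 + 5·2 = 3; r = 2 − 3 = -1
x=3: ŷ = -7 + 5·3 = 8; r = 4 − 8 = -4
x=4: ŷ = -7 + 5·4 = 13; r = 14 − 13 = 1
x=5: ŷ = -7 + 5·5 = 18; r = 17 − 18 = -1
x=6: ŷ = -7 + 5·6 = 23; r = 29 − 23 = 6
x=7: ŷ = -7 + 5·7 = 28; r = 27 − 28 = -1
x=8: ŷ = -7 + 5·8 = 33; r = 31 − 33 = -2
|r| > 1.5: x=1 (|r|=2), x=3 (|r|=4), x=6 (|r|=6), x=8 (|r|=2) → 4

4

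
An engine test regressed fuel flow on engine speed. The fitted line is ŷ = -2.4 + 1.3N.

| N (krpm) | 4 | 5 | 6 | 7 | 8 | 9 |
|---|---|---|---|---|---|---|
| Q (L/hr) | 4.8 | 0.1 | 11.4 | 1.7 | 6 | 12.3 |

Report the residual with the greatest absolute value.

N=4: ŷ = -2.4 + 1.3·4 = 2.8; r = 4.8 − 2.8 = 2
N=5: ŷ = -2.4 + 1.3·5 = 4.1; r = 0.1 − 4.1 = -4
N=6: ŷ = -2.4 + 1.3·6 = 5.4; r = 11.4 − 5.4 = 6
N=7: ŷ = -2.4 + 1.3·7 = 6.7; r = 1.7 − 6.7 = -5
N=8: ŷ = -2.4 + 1.3·8 = 8; r = 6 − 8 = -2
N=9: ŷ = -2.4 + 1.3·9 = 9.3; r = 12.3 − 9.3 = 3
Largest |r| is 6 at N = 6, residual 6.

r = 6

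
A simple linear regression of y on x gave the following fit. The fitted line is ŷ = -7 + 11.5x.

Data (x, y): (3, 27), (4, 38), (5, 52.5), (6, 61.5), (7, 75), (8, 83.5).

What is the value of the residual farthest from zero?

x=3: ŷ = -7 + 11.5·3 = 27.5; r = 27 − 27.5 = -0.5
x=4: ŷ = -7 + 11.5·4 = 39; r = 38 − 39 = -1
x=5: ŷ = -7 + 11.5·5 = 50.5; r = 52.5 − 50.5 = 2
x=6: ŷ = -7 + 11.5·6 = 62; r = 61.5 − 62 = -0.5
x=7: ŷ = -7 + 11.5·7 = 73.5; r = 75 − 73.5 = 1.5
x=8: ŷ = -7 + 11.5·8 = 85; r = 83.5 − 85 = -1.5
Largest |r| is 2 at x = 5, residual 2.

r = 2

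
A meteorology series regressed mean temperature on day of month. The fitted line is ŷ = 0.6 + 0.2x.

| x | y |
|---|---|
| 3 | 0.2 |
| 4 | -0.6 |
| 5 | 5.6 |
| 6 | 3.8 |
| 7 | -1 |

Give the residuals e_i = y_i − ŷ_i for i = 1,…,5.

x=3: ŷ = 0.6 + 0.2·3 = 1.2; e = 0.2 − 1.2 = -1
x=4: ŷ = 0.6 + 0.2·4 = 1.4; e = -0.6 − 1.4 = -2
x=5: ŷ = 0.6 + 0.2·5 = 1.6; e = 5.6 − 1.6 = 4
x=6: ŷ = 0.6 + 0.2·6 = 1.8; e = 3.8 − 1.8 = 2
x=7: ŷ = 0.6 + 0.2·7 = 2; e = -1 − 2 = -3

-1, -2, 4, 2, -3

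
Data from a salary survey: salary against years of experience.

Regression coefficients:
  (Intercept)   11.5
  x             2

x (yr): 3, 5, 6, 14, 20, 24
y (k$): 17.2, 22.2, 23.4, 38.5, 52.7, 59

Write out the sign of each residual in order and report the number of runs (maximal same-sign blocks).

5 runs

x=3: ŷ = 11.5 + 2·3 = 17.5; r = 17.2 − 17.5 = -0.3
x=5: ŷ = 11.5 + 2·5 = 21.5; r = 22.2 − 21.5 = 0.7
x=6: ŷ = 11.5 + 2·6 = 23.5; r = 23.4 − 23.5 = -0.1
x=14: ŷ = 11.5 + 2·14 = 39.5; r = 38.5 − 39.5 = -1
x=20: ŷ = 11.5 + 2·20 = 51.5; r = 52.7 − 51.5 = 1.2
x=24: ŷ = 11.5 + 2·24 = 59.5; r = 59 − 59.5 = -0.5
Signs: − + − − + −
Runs: −×1, +×1, −×2, +×1, −×1 → 5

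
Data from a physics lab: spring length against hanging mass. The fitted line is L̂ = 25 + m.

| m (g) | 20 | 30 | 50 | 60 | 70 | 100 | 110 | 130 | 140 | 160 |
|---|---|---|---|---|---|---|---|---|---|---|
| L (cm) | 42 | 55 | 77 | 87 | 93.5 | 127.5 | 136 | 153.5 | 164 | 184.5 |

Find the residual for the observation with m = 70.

r = -1.5

L̂ = 25 + 70 = 95
r = 93.5 − 95 = -1.5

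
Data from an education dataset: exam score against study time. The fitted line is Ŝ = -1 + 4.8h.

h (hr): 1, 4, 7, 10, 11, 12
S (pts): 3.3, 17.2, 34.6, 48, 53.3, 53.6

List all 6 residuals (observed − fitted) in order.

-0.5, -1, 2, 1, 1.5, -3

h=1: Ŝ = -1 + 4.8·1 = 3.8; r = 3.3 − 3.8 = -0.5
h=4: Ŝ = -1 + 4.8·4 = 18.2; r = 17.2 − 18.2 = -1
h=7: Ŝ = -1 + 4.8·7 = 32.6; r = 34.6 − 32.6 = 2
h=10: Ŝ = -1 + 4.8·10 = 47; r = 48 − 47 = 1
h=11: Ŝ = -1 + 4.8·11 = 51.8; r = 53.3 − 51.8 = 1.5
h=12: Ŝ = -1 + 4.8·12 = 56.6; r = 53.6 − 56.6 = -3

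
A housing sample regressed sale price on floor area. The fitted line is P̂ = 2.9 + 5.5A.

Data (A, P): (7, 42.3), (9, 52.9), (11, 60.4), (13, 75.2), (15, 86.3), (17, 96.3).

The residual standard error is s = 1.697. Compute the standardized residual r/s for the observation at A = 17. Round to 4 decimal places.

-0.0589

P̂ = 2.9 + 5.5·17 = 96.4
r = 96.3 − 96.4 = -0.1
r/s = -0.1 / 1.697 = -0.0589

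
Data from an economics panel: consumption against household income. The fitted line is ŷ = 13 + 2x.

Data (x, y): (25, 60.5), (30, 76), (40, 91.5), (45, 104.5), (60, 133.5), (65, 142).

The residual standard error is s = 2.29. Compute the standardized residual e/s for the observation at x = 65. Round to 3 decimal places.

ŷ = 13 + 2·65 = 143
e = 142 − 143 = -1
e/s = -1 / 2.29 = -0.437

-0.437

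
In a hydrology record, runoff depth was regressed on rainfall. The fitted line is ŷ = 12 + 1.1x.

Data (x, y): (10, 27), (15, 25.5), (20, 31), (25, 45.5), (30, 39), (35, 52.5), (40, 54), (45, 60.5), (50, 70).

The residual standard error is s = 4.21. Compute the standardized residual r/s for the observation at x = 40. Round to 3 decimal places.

-0.475

ŷ = 12 + 1.1·40 = 56
r = 54 − 56 = -2
r/s = -2 / 4.21 = -0.475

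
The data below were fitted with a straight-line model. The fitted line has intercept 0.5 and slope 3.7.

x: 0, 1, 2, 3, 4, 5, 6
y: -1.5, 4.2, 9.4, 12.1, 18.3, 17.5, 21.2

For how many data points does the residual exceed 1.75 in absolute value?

x=0: ŷ = 0.5 + 3.7·0 = 0.5; r = -1.5 − 0.5 = -2
x=1: ŷ = 0.5 + 3.7·1 = 4.2; r = 4.2 − 4.2 = 0
x=2: ŷ = 0.5 + 3.7·2 = 7.9; r = 9.4 − 7.9 = 1.5
x=3: ŷ = 0.5 + 3.7·3 = 11.6; r = 12.1 − 11.6 = 0.5
x=4: ŷ = 0.5 + 3.7·4 = 15.3; r = 18.3 − 15.3 = 3
x=5: ŷ = 0.5 + 3.7·5 = 19; r = 17.5 − 19 = -1.5
x=6: ŷ = 0.5 + 3.7·6 = 22.7; r = 21.2 − 22.7 = -1.5
|r| > 1.75: x=0 (|r|=2), x=4 (|r|=3) → 2

2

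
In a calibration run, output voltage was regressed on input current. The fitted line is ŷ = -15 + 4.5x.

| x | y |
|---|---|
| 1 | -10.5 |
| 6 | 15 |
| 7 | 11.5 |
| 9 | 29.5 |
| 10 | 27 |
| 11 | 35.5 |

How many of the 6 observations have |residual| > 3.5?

x=1: ŷ = -15 + 4.5·1 = -10.5; e = -10.5 − (-10.5) = 0
x=6: ŷ = -15 + 4.5·6 = 12; e = 15 − 12 = 3
x=7: ŷ = -15 + 4.5·7 = 16.5; e = 11.5 − 16.5 = -5
x=9: ŷ = -15 + 4.5·9 = 25.5; e = 29.5 − 25.5 = 4
x=10: ŷ = -15 + 4.5·10 = 30; e = 27 − 30 = -3
x=11: ŷ = -15 + 4.5·11 = 34.5; e = 35.5 − 34.5 = 1
|e| > 3.5: x=7 (|e|=5), x=9 (|e|=4) → 2

2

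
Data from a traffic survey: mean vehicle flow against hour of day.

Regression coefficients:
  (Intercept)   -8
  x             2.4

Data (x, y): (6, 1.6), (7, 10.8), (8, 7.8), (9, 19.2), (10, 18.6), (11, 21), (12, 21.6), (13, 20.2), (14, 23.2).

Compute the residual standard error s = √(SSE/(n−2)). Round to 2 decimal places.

s = 3.76

x=6: ŷ = -8 + 2.4·6 = 6.4; e = 1.6 − 6.4 = -4.8
x=7: ŷ = -8 + 2.4·7 = 8.8; e = 10.8 − 8.8 = 2
x=8: ŷ = -8 + 2.4·8 = 11.2; e = 7.8 − 11.2 = -3.4
x=9: ŷ = -8 + 2.4·9 = 13.6; e = 19.2 − 13.6 = 5.6
x=10: ŷ = -8 + 2.4·10 = 16; e = 18.6 − 16 = 2.6
x=11: ŷ = -8 + 2.4·11 = 18.4; e = 21 − 18.4 = 2.6
x=12: ŷ = -8 + 2.4·12 = 20.8; e = 21.6 − 20.8 = 0.8
x=13: ŷ = -8 + 2.4·13 = 23.2; e = 20.2 − 23.2 = -3
x=14: ŷ = -8 + 2.4·14 = 25.6; e = 23.2 − 25.6 = -2.4
SSE = 23.04 + 4 + 11.56 + 31.36 + 6.76 + 6.76 + 0.64 + 9 + 5.76 = 98.88
s = √(98.88/7) = √14.1257 ≈ 3.76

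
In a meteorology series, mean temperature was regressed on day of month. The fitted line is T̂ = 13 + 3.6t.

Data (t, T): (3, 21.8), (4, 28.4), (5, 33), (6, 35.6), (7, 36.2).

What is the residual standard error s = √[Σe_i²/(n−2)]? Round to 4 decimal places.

s = 2.1602

t=3: T̂ = 13 + 3.6·3 = 23.8; e = 21.8 − 23.8 = -2
t=4: T̂ = 13 + 3.6·4 = 27.4; e = 28.4 − 27.4 = 1
t=5: T̂ = 13 + 3.6·5 = 31; e = 33 − 31 = 2
t=6: T̂ = 13 + 3.6·6 = 34.6; e = 35.6 − 34.6 = 1
t=7: T̂ = 13 + 3.6·7 = 38.2; e = 36.2 − 38.2 = -2
SSE = 4 + 1 + 4 + 1 + 4 = 14
s = √(14/3) = √4.66667 ≈ 2.1602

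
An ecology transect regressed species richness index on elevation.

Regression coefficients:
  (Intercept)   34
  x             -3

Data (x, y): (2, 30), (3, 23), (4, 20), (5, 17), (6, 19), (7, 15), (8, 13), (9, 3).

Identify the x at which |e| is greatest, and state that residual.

x=2: ŷ = 34 − 3·2 = 28; e = 30 − 28 = 2
x=3: ŷ = 34 − 3·3 = 25; e = 23 − 25 = -2
x=4: ŷ = 34 − 3·4 = 22; e = 20 − 22 = -2
x=5: ŷ = 34 − 3·5 = 19; e = 17 − 19 = -2
x=6: ŷ = 34 − 3·6 = 16; e = 19 − 16 = 3
x=7: ŷ = 34 − 3·7 = 13; e = 15 − 13 = 2
x=8: ŷ = 34 − 3·8 = 10; e = 13 − 10 = 3
x=9: ŷ = 34 − 3·9 = 7; e = 3 − 7 = -4
Largest |e| is 4 at x = 9, residual -4.

x = 9, e = -4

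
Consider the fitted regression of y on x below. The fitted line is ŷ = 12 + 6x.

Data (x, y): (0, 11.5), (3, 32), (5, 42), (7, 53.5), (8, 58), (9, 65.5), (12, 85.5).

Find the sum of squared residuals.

SSE = 11

x=0: ŷ = 12 + 6·0 = 12; e = 11.5 − 12 = -0.5
x=3: ŷ = 12 + 6·3 = 30; e = 32 − 30 = 2
x=5: ŷ = 12 + 6·5 = 42; e = 42 − 42 = 0
x=7: ŷ = 12 + 6·7 = 54; e = 53.5 − 54 = -0.5
x=8: ŷ = 12 + 6·8 = 60; e = 58 − 60 = -2
x=9: ŷ = 12 + 6·9 = 66; e = 65.5 − 66 = -0.5
x=12: ŷ = 12 + 6·12 = 84; e = 85.5 − 84 = 1.5
SSE = 0.25 + 4 + 0 + 0.25 + 4 + 0.25 + 2.25 = 11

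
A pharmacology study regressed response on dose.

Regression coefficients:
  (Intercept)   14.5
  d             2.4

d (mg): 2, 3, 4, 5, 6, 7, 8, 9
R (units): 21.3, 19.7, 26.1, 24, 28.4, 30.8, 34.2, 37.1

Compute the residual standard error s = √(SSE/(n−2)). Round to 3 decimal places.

s = 1.826

d=2: ŷ = 14.5 + 2.4·2 = 19.3; e = 21.3 − 19.3 = 2
d=3: ŷ = 14.5 + 2.4·3 = 21.7; e = 19.7 − 21.7 = -2
d=4: ŷ = 14.5 + 2.4·4 = 24.1; e = 26.1 − 24.1 = 2
d=5: ŷ = 14.5 + 2.4·5 = 26.5; e = 24 − 26.5 = -2.5
d=6: ŷ = 14.5 + 2.4·6 = 28.9; e = 28.4 − 28.9 = -0.5
d=7: ŷ = 14.5 + 2.4·7 = 31.3; e = 30.8 − 31.3 = -0.5
d=8: ŷ = 14.5 + 2.4·8 = 33.7; e = 34.2 − 33.7 = 0.5
d=9: ŷ = 14.5 + 2.4·9 = 36.1; e = 37.1 − 36.1 = 1
SSE = 4 + 4 + 4 + 6.25 + 0.25 + 0.25 + 0.25 + 1 = 20
s = √(20/6) = √3.33333 ≈ 1.826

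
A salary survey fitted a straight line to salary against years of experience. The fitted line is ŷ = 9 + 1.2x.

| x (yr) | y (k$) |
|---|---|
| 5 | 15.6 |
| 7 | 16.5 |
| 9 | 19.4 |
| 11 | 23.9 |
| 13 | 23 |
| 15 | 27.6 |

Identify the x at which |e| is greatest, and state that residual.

x=5: ŷ = 9 + 1.2·5 = 15; e = 15.6 − 15 = 0.6
x=7: ŷ = 9 + 1.2·7 = 17.4; e = 16.5 − 17.4 = -0.9
x=9: ŷ = 9 + 1.2·9 = 19.8; e = 19.4 − 19.8 = -0.4
x=11: ŷ = 9 + 1.2·11 = 22.2; e = 23.9 − 22.2 = 1.7
x=13: ŷ = 9 + 1.2·13 = 24.6; e = 23 − 24.6 = -1.6
x=15: ŷ = 9 + 1.2·15 = 27; e = 27.6 − 27 = 0.6
Largest |e| is 1.7 at x = 11, residual 1.7.

x = 11, e = 1.7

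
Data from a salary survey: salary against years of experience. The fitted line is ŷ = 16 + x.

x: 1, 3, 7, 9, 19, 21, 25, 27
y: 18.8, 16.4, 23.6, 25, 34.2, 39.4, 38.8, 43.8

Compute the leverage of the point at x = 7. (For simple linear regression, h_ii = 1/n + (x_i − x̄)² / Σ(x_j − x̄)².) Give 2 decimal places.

h = 0.19

x̄ = (1 + 3 + 7 + 9 + 19 + 21 + 25 + 27)/8 = 14
Σ(x − x̄)² = 169 + 121 + 49 + 25 + 25 + 49 + 121 + 169 = 728
h = 1/8 + (-7)²/728 = 0.125 + 0.0673077 = 0.19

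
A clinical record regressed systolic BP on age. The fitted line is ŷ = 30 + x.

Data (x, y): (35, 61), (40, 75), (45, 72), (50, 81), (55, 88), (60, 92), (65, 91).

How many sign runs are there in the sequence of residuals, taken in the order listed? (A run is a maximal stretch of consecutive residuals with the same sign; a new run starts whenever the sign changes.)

5 runs

x=35: ŷ = 30 + 35 = 65; r = 61 − 65 = -4
x=40: ŷ = 30 + 40 = 70; r = 75 − 70 = 5
x=45: ŷ = 30 + 45 = 75; r = 72 − 75 = -3
x=50: ŷ = 30 + 50 = 80; r = 81 − 80 = 1
x=55: ŷ = 30 + 55 = 85; r = 88 − 85 = 3
x=60: ŷ = 30 + 60 = 90; r = 92 − 90 = 2
x=65: ŷ = 30 + 65 = 95; r = 91 − 95 = -4
Signs: − + − + + + −
Runs: −×1, +×1, −×1, +×3, −×1 → 5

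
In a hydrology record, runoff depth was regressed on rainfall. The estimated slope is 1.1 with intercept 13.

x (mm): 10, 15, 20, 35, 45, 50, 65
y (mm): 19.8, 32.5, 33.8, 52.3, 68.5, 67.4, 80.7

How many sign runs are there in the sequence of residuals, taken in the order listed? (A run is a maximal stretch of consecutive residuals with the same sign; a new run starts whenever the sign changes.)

5 runs

x=10: ŷ = 13 + 1.1·10 = 24; r = 19.8 − 24 = -4.2
x=15: ŷ = 13 + 1.1·15 = 29.5; r = 32.5 − 29.5 = 3
x=20: ŷ = 13 + 1.1·20 = 35; r = 33.8 − 35 = -1.2
x=35: ŷ = 13 + 1.1·35 = 51.5; r = 52.3 − 51.5 = 0.8
x=45: ŷ = 13 + 1.1·45 = 62.5; r = 68.5 − 62.5 = 6
x=50: ŷ = 13 + 1.1·50 = 68; r = 67.4 − 68 = -0.6
x=65: ŷ = 13 + 1.1·65 = 84.5; r = 80.7 − 84.5 = -3.8
Signs: − + − + + − −
Runs: −×1, +×1, −×1, +×2, −×2 → 5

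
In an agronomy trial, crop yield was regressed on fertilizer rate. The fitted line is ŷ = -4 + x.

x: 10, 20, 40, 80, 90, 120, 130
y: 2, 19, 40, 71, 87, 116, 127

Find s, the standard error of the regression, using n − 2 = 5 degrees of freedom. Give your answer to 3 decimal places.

s = 3.688

x=10: ŷ = -4 + 10 = 6; r = 2 − 6 = -4
x=20: ŷ = -4 + 20 = 16; r = 19 − 16 = 3
x=40: ŷ = -4 + 40 = 36; r = 40 − 36 = 4
x=80: ŷ = -4 + 80 = 76; r = 71 − 76 = -5
x=90: ŷ = -4 + 90 = 86; r = 87 − 86 = 1
x=120: ŷ = -4 + 120 = 116; r = 116 − 116 = 0
x=130: ŷ = -4 + 130 = 126; r = 127 − 126 = 1
SSE = 16 + 9 + 16 + 25 + 1 + 0 + 1 = 68
s = √(68/5) = √13.6 ≈ 3.688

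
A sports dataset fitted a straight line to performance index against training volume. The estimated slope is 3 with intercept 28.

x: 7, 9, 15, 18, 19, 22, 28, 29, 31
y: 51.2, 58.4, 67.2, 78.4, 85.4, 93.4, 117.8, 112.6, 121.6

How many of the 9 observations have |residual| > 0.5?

8

x=7: ŷ = 28 + 3·7 = 49; e = 51.2 − 49 = 2.2
x=9: ŷ = 28 + 3·9 = 55; e = 58.4 − 55 = 3.4
x=15: ŷ = 28 + 3·15 = 73; e = 67.2 − 73 = -5.8
x=18: ŷ = 28 + 3·18 = 82; e = 78.4 − 82 = -3.6
x=19: ŷ = 28 + 3·19 = 85; e = 85.4 − 85 = 0.4
x=22: ŷ = 28 + 3·22 = 94; e = 93.4 − 94 = -0.6
x=28: ŷ = 28 + 3·28 = 112; e = 117.8 − 112 = 5.8
x=29: ŷ = 28 + 3·29 = 115; e = 112.6 − 115 = -2.4
x=31: ŷ = 28 + 3·31 = 121; e = 121.6 − 121 = 0.6
|e| > 0.5: x=7 (|e|=2.2), x=9 (|e|=3.4), x=15 (|e|=5.8), x=18 (|e|=3.6), x=22 (|e|=0.6), x=28 (|e|=5.8), x=29 (|e|=2.4), x=31 (|e|=0.6) → 8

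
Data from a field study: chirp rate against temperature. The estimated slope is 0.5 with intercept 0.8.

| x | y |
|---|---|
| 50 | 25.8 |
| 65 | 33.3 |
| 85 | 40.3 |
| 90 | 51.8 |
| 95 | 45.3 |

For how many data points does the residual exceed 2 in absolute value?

3

x=50: ŷ = 0.8 + 0.5·50 = 25.8; e = 25.8 − 25.8 = 0
x=65: ŷ = 0.8 + 0.5·65 = 33.3; e = 33.3 − 33.3 = 0
x=85: ŷ = 0.8 + 0.5·85 = 43.3; e = 40.3 − 43.3 = -3
x=90: ŷ = 0.8 + 0.5·90 = 45.8; e = 51.8 − 45.8 = 6
x=95: ŷ = 0.8 + 0.5·95 = 48.3; e = 45.3 − 48.3 = -3
|e| > 2: x=85 (|e|=3), x=90 (|e|=6), x=95 (|e|=3) → 3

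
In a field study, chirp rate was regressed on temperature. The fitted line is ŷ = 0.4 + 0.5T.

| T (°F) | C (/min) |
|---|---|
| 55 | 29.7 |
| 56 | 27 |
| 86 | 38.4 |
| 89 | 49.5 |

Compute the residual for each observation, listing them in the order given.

1.8, -1.4, -5, 4.6

T=55: ŷ = 0.4 + 0.5·55 = 27.9; e = 29.7 − 27.9 = 1.8
T=56: ŷ = 0.4 + 0.5·56 = 28.4; e = 27 − 28.4 = -1.4
T=86: ŷ = 0.4 + 0.5·86 = 43.4; e = 38.4 − 43.4 = -5
T=89: ŷ = 0.4 + 0.5·89 = 44.9; e = 49.5 − 44.9 = 4.6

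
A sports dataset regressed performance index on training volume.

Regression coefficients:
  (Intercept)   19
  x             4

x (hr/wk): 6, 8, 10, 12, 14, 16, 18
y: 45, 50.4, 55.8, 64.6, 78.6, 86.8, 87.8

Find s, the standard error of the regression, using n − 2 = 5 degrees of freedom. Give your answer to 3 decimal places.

s = 3.406

x=6: ŷ = 19 + 4·6 = 43; r = 45 − 43 = 2
x=8: ŷ = 19 + 4·8 = 51; r = 50.4 − 51 = -0.6
x=10: ŷ = 19 + 4·10 = 59; r = 55.8 − 59 = -3.2
x=12: ŷ = 19 + 4·12 = 67; r = 64.6 − 67 = -2.4
x=14: ŷ = 19 + 4·14 = 75; r = 78.6 − 75 = 3.6
x=16: ŷ = 19 + 4·16 = 83; r = 86.8 − 83 = 3.8
x=18: ŷ = 19 + 4·18 = 91; r = 87.8 − 91 = -3.2
SSE = 4 + 0.36 + 10.24 + 5.76 + 12.96 + 14.44 + 10.24 = 58
s = √(58/5) = √11.6 ≈ 3.406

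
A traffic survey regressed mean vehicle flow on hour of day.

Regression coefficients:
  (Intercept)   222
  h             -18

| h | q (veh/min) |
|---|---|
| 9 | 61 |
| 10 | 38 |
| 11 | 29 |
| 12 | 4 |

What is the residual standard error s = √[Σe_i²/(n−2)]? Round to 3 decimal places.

s = 4.796

h=9: q̂ = 222 − 18·9 = 60; e = 61 − 60 = 1
h=10: q̂ = 222 − 18·10 = 42; e = 38 − 42 = -4
h=11: q̂ = 222 − 18·11 = 24; e = 29 − 24 = 5
h=12: q̂ = 222 − 18·12 = 6; e = 4 − 6 = -2
SSE = 1 + 16 + 25 + 4 = 46
s = √(46/2) = √23 ≈ 4.796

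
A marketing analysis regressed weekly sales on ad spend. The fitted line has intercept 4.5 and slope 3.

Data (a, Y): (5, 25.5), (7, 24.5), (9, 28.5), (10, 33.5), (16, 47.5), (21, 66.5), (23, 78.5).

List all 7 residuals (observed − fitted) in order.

a=5: Ŷ = 4.5 + 3·5 = 19.5; e = 25.5 − 19.5 = 6
a=7: Ŷ = 4.5 + 3·7 = 25.5; e = 24.5 − 25.5 = -1
a=9: Ŷ = 4.5 + 3·9 = 31.5; e = 28.5 − 31.5 = -3
a=10: Ŷ = 4.5 + 3·10 = 34.5; e = 33.5 − 34.5 = -1
a=16: Ŷ = 4.5 + 3·16 = 52.5; e = 47.5 − 52.5 = -5
a=21: Ŷ = 4.5 + 3·21 = 67.5; e = 66.5 − 67.5 = -1
a=23: Ŷ = 4.5 + 3·23 = 73.5; e = 78.5 − 73.5 = 5

6, -1, -3, -1, -5, -1, 5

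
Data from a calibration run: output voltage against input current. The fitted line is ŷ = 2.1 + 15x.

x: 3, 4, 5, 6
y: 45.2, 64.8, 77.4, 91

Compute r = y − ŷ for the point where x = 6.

ŷ = 2.1 + 15·6 = 92.1
r = 91 − 92.1 = -1.1

r = -1.1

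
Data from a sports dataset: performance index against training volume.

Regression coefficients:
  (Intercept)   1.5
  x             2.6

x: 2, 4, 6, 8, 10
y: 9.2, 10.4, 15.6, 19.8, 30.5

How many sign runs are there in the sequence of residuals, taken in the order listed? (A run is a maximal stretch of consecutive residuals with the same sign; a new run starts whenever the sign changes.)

3 runs

x=2: ŷ = 1.5 + 2.6·2 = 6.7; e = 9.2 − 6.7 = 2.5
x=4: ŷ = 1.5 + 2.6·4 = 11.9; e = 10.4 − 11.9 = -1.5
x=6: ŷ = 1.5 + 2.6·6 = 17.1; e = 15.6 − 17.1 = -1.5
x=8: ŷ = 1.5 + 2.6·8 = 22.3; e = 19.8 − 22.3 = -2.5
x=10: ŷ = 1.5 + 2.6·10 = 27.5; e = 30.5 − 27.5 = 3
Signs: + − − − +
Runs: +×1, −×3, +×1 → 3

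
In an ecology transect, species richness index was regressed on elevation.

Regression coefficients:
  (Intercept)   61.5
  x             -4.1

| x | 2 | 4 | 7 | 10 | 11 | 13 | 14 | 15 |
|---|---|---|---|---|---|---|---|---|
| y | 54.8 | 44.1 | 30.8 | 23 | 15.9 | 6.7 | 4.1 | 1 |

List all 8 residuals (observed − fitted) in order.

1.5, -1, -2, 2.5, -0.5, -1.5, 0, 1

x=2: ŷ = 61.5 − 4.1·2 = 53.3; e = 54.8 − 53.3 = 1.5
x=4: ŷ = 61.5 − 4.1·4 = 45.1; e = 44.1 − 45.1 = -1
x=7: ŷ = 61.5 − 4.1·7 = 32.8; e = 30.8 − 32.8 = -2
x=10: ŷ = 61.5 − 4.1·10 = 20.5; e = 23 − 20.5 = 2.5
x=11: ŷ = 61.5 − 4.1·11 = 16.4; e = 15.9 − 16.4 = -0.5
x=13: ŷ = 61.5 − 4.1·13 = 8.2; e = 6.7 − 8.2 = -1.5
x=14: ŷ = 61.5 − 4.1·14 = 4.1; e = 4.1 − 4.1 = 0
x=15: ŷ = 61.5 − 4.1·15 = 0; e = 1 − 0 = 1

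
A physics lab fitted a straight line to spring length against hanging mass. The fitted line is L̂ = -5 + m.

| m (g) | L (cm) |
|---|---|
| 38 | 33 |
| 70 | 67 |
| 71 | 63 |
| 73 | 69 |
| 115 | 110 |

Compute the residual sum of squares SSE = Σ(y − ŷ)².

m=38: L̂ = -5 + 38 = 33; r = 33 − 33 = 0
m=70: L̂ = -5 + 70 = 65; r = 67 − 65 = 2
m=71: L̂ = -5 + 71 = 66; r = 63 − 66 = -3
m=73: L̂ = -5 + 73 = 68; r = 69 − 68 = 1
m=115: L̂ = -5 + 115 = 110; r = 110 − 110 = 0
SSE = 0 + 4 + 9 + 1 + 0 = 14

SSE = 14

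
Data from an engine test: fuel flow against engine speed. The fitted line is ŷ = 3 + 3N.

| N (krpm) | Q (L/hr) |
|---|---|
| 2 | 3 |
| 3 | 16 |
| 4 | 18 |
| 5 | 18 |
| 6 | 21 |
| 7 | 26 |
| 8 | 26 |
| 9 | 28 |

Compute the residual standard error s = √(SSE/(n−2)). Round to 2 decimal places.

s = 3.42

N=2: ŷ = 3 + 3·2 = 9; e = 3 − 9 = -6
N=3: ŷ = 3 + 3·3 = 12; e = 16 − 12 = 4
N=4: ŷ = 3 + 3·4 = 15; e = 18 − 15 = 3
N=5: ŷ = 3 + 3·5 = 18; e = 18 − 18 = 0
N=6: ŷ = 3 + 3·6 = 21; e = 21 − 21 = 0
N=7: ŷ = 3 + 3·7 = 24; e = 26 − 24 = 2
N=8: ŷ = 3 + 3·8 = 27; e = 26 − 27 = -1
N=9: ŷ = 3 + 3·9 = 30; e = 28 − 30 = -2
SSE = 36 + 16 + 9 + 0 + 0 + 4 + 1 + 4 = 70
s = √(70/6) = √11.6667 ≈ 3.42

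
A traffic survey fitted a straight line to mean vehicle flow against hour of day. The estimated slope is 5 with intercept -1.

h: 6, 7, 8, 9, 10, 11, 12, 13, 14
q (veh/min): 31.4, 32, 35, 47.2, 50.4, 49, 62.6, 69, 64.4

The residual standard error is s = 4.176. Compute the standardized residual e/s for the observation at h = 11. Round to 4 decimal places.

-1.1973

q̂ = -1 + 5·11 = 54
e = 49 − 54 = -5
e/s = -5 / 4.176 = -1.1973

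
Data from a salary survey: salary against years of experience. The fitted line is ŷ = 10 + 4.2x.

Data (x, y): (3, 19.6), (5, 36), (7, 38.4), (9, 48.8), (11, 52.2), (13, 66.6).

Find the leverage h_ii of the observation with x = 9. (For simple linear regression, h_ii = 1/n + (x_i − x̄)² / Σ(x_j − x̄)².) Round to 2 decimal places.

x̄ = (3 + 5 + 7 + 9 + 11 + 13)/6 = 8
Σ(x − x̄)² = 25 + 9 + 1 + 1 + 9 + 25 = 70
h = 1/6 + (1)²/70 = 0.166667 + 0.0142857 = 0.18

h = 0.18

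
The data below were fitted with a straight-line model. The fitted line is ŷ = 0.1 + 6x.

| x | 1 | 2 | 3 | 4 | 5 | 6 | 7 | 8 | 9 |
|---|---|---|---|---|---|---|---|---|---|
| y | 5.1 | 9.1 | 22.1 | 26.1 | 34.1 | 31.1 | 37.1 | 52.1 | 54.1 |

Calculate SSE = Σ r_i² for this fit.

SSE = 112

x=1: ŷ = 0.1 + 6·1 = 6.1; r = 5.1 − 6.1 = -1
x=2: ŷ = 0.1 + 6·2 = 12.1; r = 9.1 − 12.1 = -3
x=3: ŷ = 0.1 + 6·3 = 18.1; r = 22.1 − 18.1 = 4
x=4: ŷ = 0.1 + 6·4 = 24.1; r = 26.1 − 24.1 = 2
x=5: ŷ = 0.1 + 6·5 = 30.1; r = 34.1 − 30.1 = 4
x=6: ŷ = 0.1 + 6·6 = 36.1; r = 31.1 − 36.1 = -5
x=7: ŷ = 0.1 + 6·7 = 42.1; r = 37.1 − 42.1 = -5
x=8: ŷ = 0.1 + 6·8 = 48.1; r = 52.1 − 48.1 = 4
x=9: ŷ = 0.1 + 6·9 = 54.1; r = 54.1 − 54.1 = 0
SSE = 1 + 9 + 16 + 4 + 16 + 25 + 25 + 16 + 0 = 112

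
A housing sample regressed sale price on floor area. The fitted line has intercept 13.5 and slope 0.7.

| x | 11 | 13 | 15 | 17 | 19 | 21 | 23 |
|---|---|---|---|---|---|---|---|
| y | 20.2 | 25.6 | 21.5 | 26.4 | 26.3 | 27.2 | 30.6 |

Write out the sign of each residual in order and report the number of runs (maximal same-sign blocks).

x=11: ŷ = 13.5 + 0.7·11 = 21.2; e = 20.2 − 21.2 = -1
x=13: ŷ = 13.5 + 0.7·13 = 22.6; e = 25.6 − 22.6 = 3
x=15: ŷ = 13.5 + 0.7·15 = 24; e = 21.5 − 24 = -2.5
x=17: ŷ = 13.5 + 0.7·17 = 25.4; e = 26.4 − 25.4 = 1
x=19: ŷ = 13.5 + 0.7·19 = 26.8; e = 26.3 − 26.8 = -0.5
x=21: ŷ = 13.5 + 0.7·21 = 28.2; e = 27.2 − 28.2 = -1
x=23: ŷ = 13.5 + 0.7·23 = 29.6; e = 30.6 − 29.6 = 1
Signs: − + − + − − +
Runs: −×1, +×1, −×1, +×1, −×2, +×1 → 6

6 runs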